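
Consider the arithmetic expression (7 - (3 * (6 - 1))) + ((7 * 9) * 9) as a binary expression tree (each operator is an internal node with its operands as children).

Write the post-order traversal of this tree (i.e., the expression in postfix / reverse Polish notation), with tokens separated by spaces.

7 3 6 1 - * - 7 9 * 9 * +

Post-order on an expression tree gives postfix notation: for each operator, emit left operand, right operand, then the operator.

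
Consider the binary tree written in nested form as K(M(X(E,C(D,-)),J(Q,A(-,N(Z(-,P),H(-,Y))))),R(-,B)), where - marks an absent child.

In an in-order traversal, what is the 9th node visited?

Z

In-order visits the left subtree, then the node, then the right subtree.
At K: go left to M.
  At M: go left to X.
    At X: go left to E.
      E is a leaf — visit E.
    Visit X.
    At X: go right to C.
      At C: go left to D.
        D is a leaf — visit D.
      Visit C.
      At C: no right child.
  Visit M.
  At M: go right to J.
    At J: go left to Q.
      Q is a leaf — visit Q.
    Visit J.
    At J: go right to A.
      At A: no left child.
      Visit A.
      At A: go right to N.
        At N: go left to Z.
          At Z: no left child.
          Visit Z.
          At Z: go right to P.
            P is a leaf — visit P.
        Visit N.
        At N: go right to H.
          At H: no left child.
          Visit H.
          At H: go right to Y.
            Y is a leaf — visit Y.
Visit K.
At K: go right to R.
  At R: no left child.
  Visit R.
  At R: go right to B.
    B is a leaf — visit B.
Full in-order sequence: E, X, D, C, M, Q, J, A, Z, P, N, H, Y, K, R, B.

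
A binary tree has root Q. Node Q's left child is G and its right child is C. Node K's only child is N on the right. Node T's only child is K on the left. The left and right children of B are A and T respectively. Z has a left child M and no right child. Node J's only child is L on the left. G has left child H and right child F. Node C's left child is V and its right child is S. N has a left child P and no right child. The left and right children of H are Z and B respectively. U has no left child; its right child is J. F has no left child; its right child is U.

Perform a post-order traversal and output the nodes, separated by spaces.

M Z A P N K T B H L J U F G V S C Q

Post-order visits the left subtree, then the right subtree, then the node.
At Q: go left to G.
  At G: go left to H.
    At H: go left to Z.
      At Z: go left to M.
        M is a leaf — visit M.
      At Z: no right child.
      Visit Z.
    At H: go right to B.
      At B: go left to A.
        A is a leaf — visit A.
      At B: go right to T.
        At T: go left to K.
          At K: no left child.
          At K: go right to N.
            At N: go left to P.
              P is a leaf — visit P.
            At N: no right child.
            Visit N.
          Visit K.
        At T: no right child.
        Visit T.
      Visit B.
    Visit H.
  At G: go right to F.
    At F: no left child.
    At F: go right to U.
      At U: no left child.
      At U: go right to J.
        At J: go left to L.
          L is a leaf — visit L.
        At J: no right child.
        Visit J.
      Visit U.
    Visit F.
  Visit G.
At Q: go right to C.
  At C: go left to V.
    V is a leaf — visit V.
  At C: go right to S.
    S is a leaf — visit S.
  Visit C.
Visit Q.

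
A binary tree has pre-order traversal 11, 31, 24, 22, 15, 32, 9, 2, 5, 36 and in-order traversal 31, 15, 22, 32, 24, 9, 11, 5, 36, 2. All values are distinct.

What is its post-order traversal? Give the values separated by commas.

15, 32, 22, 9, 24, 31, 36, 5, 2, 11

The first element of pre-order is the root; it splits in-order into left and right subtrees.
Root 11: left subtree has 6 nodes {31, 15, 22, 32, 24, 9}, right has 3 {5, 36, 2}.
  Root 31: left subtree has 0 nodes { }, right has 5 {15, 22, 32, 24, 9}.
    Root 24: left subtree has 3 nodes {15, 22, 32}, right has 1 {9}.
      Root 22: left subtree has 1 node {15}, right has 1 {32}.
  Root 2: left subtree has 2 nodes {5, 36}, right has 0 { }.
    Root 5: left subtree has 0 nodes { }, right has 1 {36}.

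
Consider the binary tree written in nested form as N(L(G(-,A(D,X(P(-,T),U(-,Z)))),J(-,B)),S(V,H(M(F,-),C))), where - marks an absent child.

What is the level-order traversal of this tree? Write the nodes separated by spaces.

Level-order visits nodes level by level from the root, left to right within each level.
Level 0: N
Level 1: L, S
Level 2: G, J, V, H
Level 3: A, B, M, C
Level 4: D, X, F
Level 5: P, U
Level 6: T, Z

N L S G J V H A B M C D X F P U T Z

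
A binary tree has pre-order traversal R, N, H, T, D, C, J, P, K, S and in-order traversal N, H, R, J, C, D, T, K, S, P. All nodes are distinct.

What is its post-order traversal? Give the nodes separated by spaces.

H N J C D S K P T R

The first element of pre-order is the root; it splits in-order into left and right subtrees.
Root R: left subtree has 2 nodes {N, H}, right has 7 {J, C, D, T, K, S, P}.
  Root N: left subtree has 0 nodes { }, right has 1 {H}.
  Root T: left subtree has 3 nodes {J, C, D}, right has 3 {K, S, P}.
    Root D: left subtree has 2 nodes {J, C}, right has 0 { }.
      Root C: left subtree has 1 node {J}, right has 0 { }.
    Root P: left subtree has 2 nodes {K, S}, right has 0 { }.
      Root K: left subtree has 0 nodes { }, right has 1 {S}.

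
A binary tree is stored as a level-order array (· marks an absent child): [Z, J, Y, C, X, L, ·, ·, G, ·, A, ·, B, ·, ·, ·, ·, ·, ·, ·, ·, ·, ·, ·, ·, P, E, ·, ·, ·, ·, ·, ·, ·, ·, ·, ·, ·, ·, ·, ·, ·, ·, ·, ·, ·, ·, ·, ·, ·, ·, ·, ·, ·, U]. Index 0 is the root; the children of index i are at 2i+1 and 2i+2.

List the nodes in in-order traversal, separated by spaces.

In-order visits the left subtree, then the node, then the right subtree.
At Z: go left to J.
  At J: go left to C.
    At C: no left child.
    Visit C.
    At C: go right to G.
      G is a leaf — visit G.
  Visit J.
  At J: go right to X.
    At X: no left child.
    Visit X.
    At X: go right to A.
      A is a leaf — visit A.
Visit Z.
At Z: go right to Y.
  At Y: go left to L.
    At L: no left child.
    Visit L.
    At L: go right to B.
      At B: go left to P.
        P is a leaf — visit P.
      Visit B.
      At B: go right to E.
        At E: no left child.
        Visit E.
        At E: go right to U.
          U is a leaf — visit U.
  Visit Y.
  At Y: no right child.

C G J X A Z L P B E U Y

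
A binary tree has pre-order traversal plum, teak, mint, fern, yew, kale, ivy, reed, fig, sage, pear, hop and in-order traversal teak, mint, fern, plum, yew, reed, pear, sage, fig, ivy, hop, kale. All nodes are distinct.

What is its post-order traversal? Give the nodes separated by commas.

The first element of pre-order is the root; it splits in-order into left and right subtrees.
Root plum: left subtree has 3 nodes {teak, mint, fern}, right has 8 {yew, reed, pear, sage, fig, ivy, hop, kale}.
  Root teak: left subtree has 0 nodes { }, right has 2 {mint, fern}.
    Root mint: left subtree has 0 nodes { }, right has 1 {fern}.
  Root yew: left subtree has 0 nodes { }, right has 7 {reed, pear, sage, fig, ivy, hop, kale}.
    Root kale: left subtree has 6 nodes {reed, pear, sage, fig, ivy, hop}, right has 0 { }.
      Root ivy: left subtree has 4 nodes {reed, pear, sage, fig}, right has 1 {hop}.
        Root reed: left subtree has 0 nodes { }, right has 3 {pear, sage, fig}.
          Root fig: left subtree has 2 nodes {pear, sage}, right has 0 { }.
            Root sage: left subtree has 1 node {pear}, right has 0 { }.

fern, mint, teak, pear, sage, fig, reed, hop, ivy, kale, yew, plum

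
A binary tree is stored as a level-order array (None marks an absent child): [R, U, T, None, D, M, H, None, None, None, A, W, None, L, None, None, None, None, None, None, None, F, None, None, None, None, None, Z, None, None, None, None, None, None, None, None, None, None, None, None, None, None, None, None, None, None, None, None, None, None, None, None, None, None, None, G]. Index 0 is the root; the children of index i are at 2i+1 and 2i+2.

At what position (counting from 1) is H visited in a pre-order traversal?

Pre-order visits the node, then its left subtree, then its right subtree.
Visit R.
At R: go left to U.
  Visit U.
  At U: no left child.
  At U: go right to D.
    Visit D.
    At D: no left child.
    At D: go right to A.
      Visit A.
      At A: go left to F.
        F is a leaf — visit F.
      At A: no right child.
At R: go right to T.
  Visit T.
  At T: go left to M.
    Visit M.
    At M: go left to W.
      W is a leaf — visit W.
    At M: no right child.
  At T: go right to H.
    Visit H.
    At H: go left to L.
      Visit L.
      At L: go left to Z.
        Visit Z.
        At Z: go left to G.
          G is a leaf — visit G.
        At Z: no right child.
      At L: no right child.
    At H: no right child.
Full pre-order sequence: R, U, D, A, F, T, M, W, H, L, Z, G.

9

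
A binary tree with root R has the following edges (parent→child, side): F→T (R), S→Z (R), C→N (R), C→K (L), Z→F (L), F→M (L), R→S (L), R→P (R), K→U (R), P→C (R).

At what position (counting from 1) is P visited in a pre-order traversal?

7

Pre-order visits the node, then its left subtree, then its right subtree.
Visit R.
At R: go left to S.
  Visit S.
  At S: no left child.
  At S: go right to Z.
    Visit Z.
    At Z: go left to F.
      Visit F.
      At F: go left to M.
        M is a leaf — visit M.
      At F: go right to T.
        T is a leaf — visit T.
    At Z: no right child.
At R: go right to P.
  Visit P.
  At P: no left child.
  At P: go right to C.
    Visit C.
    At C: go left to K.
      Visit K.
      At K: no left child.
      At K: go right to U.
        U is a leaf — visit U.
    At C: go right to N.
      N is a leaf — visit N.
Full pre-order sequence: R, S, Z, F, M, T, P, C, K, U, N.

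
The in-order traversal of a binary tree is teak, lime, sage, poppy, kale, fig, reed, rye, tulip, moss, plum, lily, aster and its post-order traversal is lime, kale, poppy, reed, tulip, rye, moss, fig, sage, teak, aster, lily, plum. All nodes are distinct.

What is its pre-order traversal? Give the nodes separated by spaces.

The last element of post-order is the root; it splits in-order into left and right subtrees.
Root plum: left subtree has 10 nodes {teak, lime, sage, poppy, kale, fig, reed, rye, tulip, moss}, right has 2 {lily, aster}.
  Root teak: left subtree has 0 nodes { }, right has 9 {lime, sage, poppy, kale, fig, reed, rye, tulip, moss}.
    Root sage: left subtree has 1 node {lime}, right has 7 {poppy, kale, fig, reed, rye, tulip, moss}.
      Root fig: left subtree has 2 nodes {poppy, kale}, right has 4 {reed, rye, tulip, moss}.
        Root poppy: left subtree has 0 nodes { }, right has 1 {kale}.
        Root moss: left subtree has 3 nodes {reed, rye, tulip}, right has 0 { }.
          Root rye: left subtree has 1 node {reed}, right has 1 {tulip}.
  Root lily: left subtree has 0 nodes { }, right has 1 {aster}.

plum teak sage lime fig poppy kale moss rye reed tulip lily aster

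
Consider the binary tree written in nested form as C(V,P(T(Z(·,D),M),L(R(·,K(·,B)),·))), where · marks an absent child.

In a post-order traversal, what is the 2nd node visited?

Post-order visits the left subtree, then the right subtree, then the node.
At C: go left to V.
  V is a leaf — visit V.
At C: go right to P.
  At P: go left to T.
    At T: go left to Z.
      At Z: no left child.
      At Z: go right to D.
        D is a leaf — visit D.
      Visit Z.
    At T: go right to M.
      M is a leaf — visit M.
    Visit T.
  At P: go right to L.
    At L: go left to R.
      At R: no left child.
      At R: go right to K.
        At K: no left child.
        At K: go right to B.
          B is a leaf — visit B.
        Visit K.
      Visit R.
    At L: no right child.
    Visit L.
  Visit P.
Visit C.
Full post-order sequence: V, D, Z, M, T, B, K, R, L, P, C.

D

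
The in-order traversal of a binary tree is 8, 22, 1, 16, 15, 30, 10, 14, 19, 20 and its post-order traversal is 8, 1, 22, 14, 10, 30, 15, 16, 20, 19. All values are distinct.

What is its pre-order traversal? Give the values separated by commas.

The last element of post-order is the root; it splits in-order into left and right subtrees.
Root 19: left subtree has 8 nodes {8, 22, 1, 16, 15, 30, 10, 14}, right has 1 {20}.
  Root 16: left subtree has 3 nodes {8, 22, 1}, right has 4 {15, 30, 10, 14}.
    Root 22: left subtree has 1 node {8}, right has 1 {1}.
    Root 15: left subtree has 0 nodes { }, right has 3 {30, 10, 14}.
      Root 30: left subtree has 0 nodes { }, right has 2 {10, 14}.
        Root 10: left subtree has 0 nodes { }, right has 1 {14}.

19, 16, 22, 8, 1, 15, 30, 10, 14, 20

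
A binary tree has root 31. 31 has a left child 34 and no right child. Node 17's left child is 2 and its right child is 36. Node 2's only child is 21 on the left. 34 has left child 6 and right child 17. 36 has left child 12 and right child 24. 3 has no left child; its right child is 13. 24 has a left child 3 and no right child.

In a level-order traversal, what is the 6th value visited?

Level-order visits nodes level by level from the root, left to right within each level.
Level 0: 31
Level 1: 34
Level 2: 6, 17
Level 3: 2, 36
Level 4: 21, 12, 24
Level 5: 3
Level 6: 13
Full level-order sequence: 31, 34, 6, 17, 2, 36, 21, 12, 24, 3, 13.

36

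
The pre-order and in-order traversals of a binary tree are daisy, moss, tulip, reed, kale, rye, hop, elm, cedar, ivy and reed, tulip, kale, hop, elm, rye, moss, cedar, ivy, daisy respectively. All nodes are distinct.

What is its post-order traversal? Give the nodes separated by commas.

reed, elm, hop, rye, kale, tulip, ivy, cedar, moss, daisy

The first element of pre-order is the root; it splits in-order into left and right subtrees.
Root daisy: left subtree has 9 nodes {reed, tulip, kale, hop, elm, rye, moss, cedar, ivy}, right has 0 { }.
  Root moss: left subtree has 6 nodes {reed, tulip, kale, hop, elm, rye}, right has 2 {cedar, ivy}.
    Root tulip: left subtree has 1 node {reed}, right has 4 {kale, hop, elm, rye}.
      Root kale: left subtree has 0 nodes { }, right has 3 {hop, elm, rye}.
        Root rye: left subtree has 2 nodes {hop, elm}, right has 0 { }.
          Root hop: left subtree has 0 nodes { }, right has 1 {elm}.
    Root cedar: left subtree has 0 nodes { }, right has 1 {ivy}.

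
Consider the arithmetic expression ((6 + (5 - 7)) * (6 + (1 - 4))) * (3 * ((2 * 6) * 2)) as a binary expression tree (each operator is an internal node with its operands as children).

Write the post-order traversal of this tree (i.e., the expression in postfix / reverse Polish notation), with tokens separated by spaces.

6 5 7 - + 6 1 4 - + * 3 2 6 * 2 * * *

Post-order on an expression tree gives postfix notation: for each operator, emit left operand, right operand, then the operator.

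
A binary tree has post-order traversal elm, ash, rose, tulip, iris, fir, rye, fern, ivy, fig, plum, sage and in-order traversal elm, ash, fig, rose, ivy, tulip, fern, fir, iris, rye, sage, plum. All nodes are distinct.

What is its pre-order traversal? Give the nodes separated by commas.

sage, fig, ash, elm, ivy, rose, fern, tulip, rye, fir, iris, plum

The last element of post-order is the root; it splits in-order into left and right subtrees.
Root sage: left subtree has 10 nodes {elm, ash, fig, rose, ivy, tulip, fern, fir, iris, rye}, right has 1 {plum}.
  Root fig: left subtree has 2 nodes {elm, ash}, right has 7 {rose, ivy, tulip, fern, fir, iris, rye}.
    Root ash: left subtree has 1 node {elm}, right has 0 { }.
    Root ivy: left subtree has 1 node {rose}, right has 5 {tulip, fern, fir, iris, rye}.
      Root fern: left subtree has 1 node {tulip}, right has 3 {fir, iris, rye}.
        Root rye: left subtree has 2 nodes {fir, iris}, right has 0 { }.
          Root fir: left subtree has 0 nodes { }, right has 1 {iris}.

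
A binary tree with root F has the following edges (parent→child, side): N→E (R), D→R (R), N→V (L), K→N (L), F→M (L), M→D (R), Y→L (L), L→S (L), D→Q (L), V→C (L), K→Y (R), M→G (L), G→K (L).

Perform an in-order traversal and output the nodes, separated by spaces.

In-order visits the left subtree, then the node, then the right subtree.
At F: go left to M.
  At M: go left to G.
    At G: go left to K.
      At K: go left to N.
        At N: go left to V.
          At V: go left to C.
            C is a leaf — visit C.
          Visit V.
          At V: no right child.
        Visit N.
        At N: go right to E.
          E is a leaf — visit E.
      Visit K.
      At K: go right to Y.
        At Y: go left to L.
          At L: go left to S.
            S is a leaf — visit S.
          Visit L.
          At L: no right child.
        Visit Y.
        At Y: no right child.
    Visit G.
    At G: no right child.
  Visit M.
  At M: go right to D.
    At D: go left to Q.
      Q is a leaf — visit Q.
    Visit D.
    At D: go right to R.
      R is a leaf — visit R.
Visit F.
At F: no right child.

C V N E K S L Y G M Q D R F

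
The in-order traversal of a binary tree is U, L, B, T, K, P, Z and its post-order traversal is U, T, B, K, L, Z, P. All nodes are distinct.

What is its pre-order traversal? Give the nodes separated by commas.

The last element of post-order is the root; it splits in-order into left and right subtrees.
Root P: left subtree has 5 nodes {U, L, B, T, K}, right has 1 {Z}.
  Root L: left subtree has 1 node {U}, right has 3 {B, T, K}.
    Root K: left subtree has 2 nodes {B, T}, right has 0 { }.
      Root B: left subtree has 0 nodes { }, right has 1 {T}.

P, L, U, K, B, T, Z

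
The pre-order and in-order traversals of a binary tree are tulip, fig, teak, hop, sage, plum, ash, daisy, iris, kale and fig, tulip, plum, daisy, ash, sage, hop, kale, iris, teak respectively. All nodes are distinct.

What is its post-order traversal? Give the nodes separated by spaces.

fig daisy ash plum sage kale iris hop teak tulip

The first element of pre-order is the root; it splits in-order into left and right subtrees.
Root tulip: left subtree has 1 node {fig}, right has 8 {plum, daisy, ash, sage, hop, kale, iris, teak}.
  Root teak: left subtree has 7 nodes {plum, daisy, ash, sage, hop, kale, iris}, right has 0 { }.
    Root hop: left subtree has 4 nodes {plum, daisy, ash, sage}, right has 2 {kale, iris}.
      Root sage: left subtree has 3 nodes {plum, daisy, ash}, right has 0 { }.
        Root plum: left subtree has 0 nodes { }, right has 2 {daisy, ash}.
          Root ash: left subtree has 1 node {daisy}, right has 0 { }.
      Root iris: left subtree has 1 node {kale}, right has 0 { }.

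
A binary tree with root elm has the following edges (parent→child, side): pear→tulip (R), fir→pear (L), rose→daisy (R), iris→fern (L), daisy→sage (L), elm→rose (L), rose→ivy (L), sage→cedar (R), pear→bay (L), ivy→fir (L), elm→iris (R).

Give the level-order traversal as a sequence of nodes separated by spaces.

elm rose iris ivy daisy fern fir sage pear cedar bay tulip

Level-order visits nodes level by level from the root, left to right within each level.
Level 0: elm
Level 1: rose, iris
Level 2: ivy, daisy, fern
Level 3: fir, sage
Level 4: pear, cedar
Level 5: bay, tulip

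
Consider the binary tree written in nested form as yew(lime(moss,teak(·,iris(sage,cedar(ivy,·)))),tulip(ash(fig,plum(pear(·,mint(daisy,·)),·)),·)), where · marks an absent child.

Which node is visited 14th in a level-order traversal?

Level-order visits nodes level by level from the root, left to right within each level.
Level 0: yew
Level 1: lime, tulip
Level 2: moss, teak, ash
Level 3: iris, fig, plum
Level 4: sage, cedar, pear
Level 5: ivy, mint
Level 6: daisy
Full level-order sequence: yew, lime, tulip, moss, teak, ash, iris, fig, plum, sage, cedar, pear, ivy, mint, daisy.

mint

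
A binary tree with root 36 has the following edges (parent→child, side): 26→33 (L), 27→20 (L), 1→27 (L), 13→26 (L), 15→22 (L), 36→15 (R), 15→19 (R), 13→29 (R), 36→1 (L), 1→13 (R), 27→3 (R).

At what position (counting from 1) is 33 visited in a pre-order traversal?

Pre-order visits the node, then its left subtree, then its right subtree.
Visit 36.
At 36: go left to 1.
  Visit 1.
  At 1: go left to 27.
    Visit 27.
    At 27: go left to 20.
      20 is a leaf — visit 20.
    At 27: go right to 3.
      3 is a leaf — visit 3.
  At 1: go right to 13.
    Visit 13.
    At 13: go left to 26.
      Visit 26.
      At 26: go left to 33.
        33 is a leaf — visit 33.
      At 26: no right child.
    At 13: go right to 29.
      29 is a leaf — visit 29.
At 36: go right to 15.
  Visit 15.
  At 15: go left to 22.
    22 is a leaf — visit 22.
  At 15: go right to 19.
    19 is a leaf — visit 19.
Full pre-order sequence: 36, 1, 27, 20, 3, 13, 26, 33, 29, 15, 22, 19.

8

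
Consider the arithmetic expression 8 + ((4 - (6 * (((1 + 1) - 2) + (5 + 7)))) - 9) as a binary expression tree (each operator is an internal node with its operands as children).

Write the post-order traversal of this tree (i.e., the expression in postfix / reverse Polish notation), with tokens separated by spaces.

Post-order on an expression tree gives postfix notation: for each operator, emit left operand, right operand, then the operator.

8 4 6 1 1 + 2 - 5 7 + + * - 9 - +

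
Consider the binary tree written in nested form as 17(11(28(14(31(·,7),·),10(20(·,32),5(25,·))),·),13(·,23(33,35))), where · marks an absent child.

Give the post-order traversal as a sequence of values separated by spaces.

Post-order visits the left subtree, then the right subtree, then the node.
At 17: go left to 11.
  At 11: go left to 28.
    At 28: go left to 14.
      At 14: go left to 31.
        At 31: no left child.
        At 31: go right to 7.
          7 is a leaf — visit 7.
        Visit 31.
      At 14: no right child.
      Visit 14.
    At 28: go right to 10.
      At 10: go left to 20.
        At 20: no left child.
        At 20: go right to 32.
          32 is a leaf — visit 32.
        Visit 20.
      At 10: go right to 5.
        At 5: go left to 25.
          25 is a leaf — visit 25.
        At 5: no right child.
        Visit 5.
      Visit 10.
    Visit 28.
  At 11: no right child.
  Visit 11.
At 17: go right to 13.
  At 13: no left child.
  At 13: go right to 23.
    At 23: go left to 33.
      33 is a leaf — visit 33.
    At 23: go right to 35.
      35 is a leaf — visit 35.
    Visit 23.
  Visit 13.
Visit 17.

7 31 14 32 20 25 5 10 28 11 33 35 23 13 17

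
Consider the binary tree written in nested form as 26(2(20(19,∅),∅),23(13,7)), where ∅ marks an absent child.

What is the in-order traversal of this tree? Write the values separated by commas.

In-order visits the left subtree, then the node, then the right subtree.
At 26: go left to 2.
  At 2: go left to 20.
    At 20: go left to 19.
      19 is a leaf — visit 19.
    Visit 20.
    At 20: no right child.
  Visit 2.
  At 2: no right child.
Visit 26.
At 26: go right to 23.
  At 23: go left to 13.
    13 is a leaf — visit 13.
  Visit 23.
  At 23: go right to 7.
    7 is a leaf — visit 7.

19, 20, 2, 26, 13, 23, 7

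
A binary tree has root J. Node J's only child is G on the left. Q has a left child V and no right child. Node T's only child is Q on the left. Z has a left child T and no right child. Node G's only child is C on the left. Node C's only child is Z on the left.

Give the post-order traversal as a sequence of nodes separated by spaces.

Post-order visits the left subtree, then the right subtree, then the node.
At J: go left to G.
  At G: go left to C.
    At C: go left to Z.
      At Z: go left to T.
        At T: go left to Q.
          At Q: go left to V.
            V is a leaf — visit V.
          At Q: no right child.
          Visit Q.
        At T: no right child.
        Visit T.
      At Z: no right child.
      Visit Z.
    At C: no right child.
    Visit C.
  At G: no right child.
  Visit G.
At J: no right child.
Visit J.

V Q T Z C G J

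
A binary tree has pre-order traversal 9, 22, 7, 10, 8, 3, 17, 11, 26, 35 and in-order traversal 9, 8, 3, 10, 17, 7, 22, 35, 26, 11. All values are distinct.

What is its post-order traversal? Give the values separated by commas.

The first element of pre-order is the root; it splits in-order into left and right subtrees.
Root 9: left subtree has 0 nodes { }, right has 9 {8, 3, 10, 17, 7, 22, 35, 26, 11}.
  Root 22: left subtree has 5 nodes {8, 3, 10, 17, 7}, right has 3 {35, 26, 11}.
    Root 7: left subtree has 4 nodes {8, 3, 10, 17}, right has 0 { }.
      Root 10: left subtree has 2 nodes {8, 3}, right has 1 {17}.
        Root 8: left subtree has 0 nodes { }, right has 1 {3}.
    Root 11: left subtree has 2 nodes {35, 26}, right has 0 { }.
      Root 26: left subtree has 1 node {35}, right has 0 { }.

3, 8, 17, 10, 7, 35, 26, 11, 22, 9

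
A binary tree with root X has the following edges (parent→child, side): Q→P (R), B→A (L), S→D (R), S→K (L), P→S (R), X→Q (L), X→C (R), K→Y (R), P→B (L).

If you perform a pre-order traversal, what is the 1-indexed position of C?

10

Pre-order visits the node, then its left subtree, then its right subtree.
Visit X.
At X: go left to Q.
  Visit Q.
  At Q: no left child.
  At Q: go right to P.
    Visit P.
    At P: go left to B.
      Visit B.
      At B: go left to A.
        A is a leaf — visit A.
      At B: no right child.
    At P: go right to S.
      Visit S.
      At S: go left to K.
        Visit K.
        At K: no left child.
        At K: go right to Y.
          Y is a leaf — visit Y.
      At S: go right to D.
        D is a leaf — visit D.
At X: go right to C.
  C is a leaf — visit C.
Full pre-order sequence: X, Q, P, B, A, S, K, Y, D, C.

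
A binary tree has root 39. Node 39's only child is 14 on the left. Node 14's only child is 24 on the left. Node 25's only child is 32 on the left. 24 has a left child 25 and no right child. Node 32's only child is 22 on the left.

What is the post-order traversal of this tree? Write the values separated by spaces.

Post-order visits the left subtree, then the right subtree, then the node.
At 39: go left to 14.
  At 14: go left to 24.
    At 24: go left to 25.
      At 25: go left to 32.
        At 32: go left to 22.
          22 is a leaf — visit 22.
        At 32: no right child.
        Visit 32.
      At 25: no right child.
      Visit 25.
    At 24: no right child.
    Visit 24.
  At 14: no right child.
  Visit 14.
At 39: no right child.
Visit 39.

22 32 25 24 14 39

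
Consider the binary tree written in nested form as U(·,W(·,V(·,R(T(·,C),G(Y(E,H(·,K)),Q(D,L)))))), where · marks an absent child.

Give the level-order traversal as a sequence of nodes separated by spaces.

U W V R T G C Y Q E H D L K

Level-order visits nodes level by level from the root, left to right within each level.
Level 0: U
Level 1: W
Level 2: V
Level 3: R
Level 4: T, G
Level 5: C, Y, Q
Level 6: E, H, D, L
Level 7: K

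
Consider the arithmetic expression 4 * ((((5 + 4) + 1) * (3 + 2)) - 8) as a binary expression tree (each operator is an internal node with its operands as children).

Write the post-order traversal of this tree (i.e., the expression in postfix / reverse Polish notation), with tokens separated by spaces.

Post-order on an expression tree gives postfix notation: for each operator, emit left operand, right operand, then the operator.

4 5 4 + 1 + 3 2 + * 8 - *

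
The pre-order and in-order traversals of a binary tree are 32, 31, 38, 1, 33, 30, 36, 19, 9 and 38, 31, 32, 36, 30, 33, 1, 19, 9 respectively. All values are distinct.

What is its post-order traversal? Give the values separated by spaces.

38 31 36 30 33 9 19 1 32

The first element of pre-order is the root; it splits in-order into left and right subtrees.
Root 32: left subtree has 2 nodes {38, 31}, right has 6 {36, 30, 33, 1, 19, 9}.
  Root 31: left subtree has 1 node {38}, right has 0 { }.
  Root 1: left subtree has 3 nodes {36, 30, 33}, right has 2 {19, 9}.
    Root 33: left subtree has 2 nodes {36, 30}, right has 0 { }.
      Root 30: left subtree has 1 node {36}, right has 0 { }.
    Root 19: left subtree has 0 nodes { }, right has 1 {9}.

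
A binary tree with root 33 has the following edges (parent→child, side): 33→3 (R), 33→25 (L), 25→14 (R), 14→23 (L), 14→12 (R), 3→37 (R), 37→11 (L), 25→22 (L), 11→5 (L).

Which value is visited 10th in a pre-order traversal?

5

Pre-order visits the node, then its left subtree, then its right subtree.
Visit 33.
At 33: go left to 25.
  Visit 25.
  At 25: go left to 22.
    22 is a leaf — visit 22.
  At 25: go right to 14.
    Visit 14.
    At 14: go left to 23.
      23 is a leaf — visit 23.
    At 14: go right to 12.
      12 is a leaf — visit 12.
At 33: go right to 3.
  Visit 3.
  At 3: no left child.
  At 3: go right to 37.
    Visit 37.
    At 37: go left to 11.
      Visit 11.
      At 11: go left to 5.
        5 is a leaf — visit 5.
      At 11: no right child.
    At 37: no right child.
Full pre-order sequence: 33, 25, 22, 14, 23, 12, 3, 37, 11, 5.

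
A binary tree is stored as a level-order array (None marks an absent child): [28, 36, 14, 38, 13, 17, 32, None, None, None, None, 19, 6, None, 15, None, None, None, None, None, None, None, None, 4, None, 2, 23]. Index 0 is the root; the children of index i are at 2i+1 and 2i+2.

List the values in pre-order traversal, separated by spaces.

Pre-order visits the node, then its left subtree, then its right subtree.
Visit 28.
At 28: go left to 36.
  Visit 36.
  At 36: go left to 38.
    38 is a leaf — visit 38.
  At 36: go right to 13.
    13 is a leaf — visit 13.
At 28: go right to 14.
  Visit 14.
  At 14: go left to 17.
    Visit 17.
    At 17: go left to 19.
      Visit 19.
      At 19: go left to 4.
        4 is a leaf — visit 4.
      At 19: no right child.
    At 17: go right to 6.
      Visit 6.
      At 6: go left to 2.
        2 is a leaf — visit 2.
      At 6: go right to 23.
        23 is a leaf — visit 23.
  At 14: go right to 32.
    Visit 32.
    At 32: no left child.
    At 32: go right to 15.
      15 is a leaf — visit 15.

28 36 38 13 14 17 19 4 6 2 23 32 15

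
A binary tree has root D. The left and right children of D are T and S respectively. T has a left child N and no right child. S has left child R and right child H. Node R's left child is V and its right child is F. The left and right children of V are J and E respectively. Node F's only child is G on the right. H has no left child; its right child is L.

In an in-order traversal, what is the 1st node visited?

N

In-order visits the left subtree, then the node, then the right subtree.
At D: go left to T.
  At T: go left to N.
    N is a leaf — visit N.
  Visit T.
  At T: no right child.
Visit D.
At D: go right to S.
  At S: go left to R.
    At R: go left to V.
      At V: go left to J.
        J is a leaf — visit J.
      Visit V.
      At V: go right to E.
        E is a leaf — visit E.
    Visit R.
    At R: go right to F.
      At F: no left child.
      Visit F.
      At F: go right to G.
        G is a leaf — visit G.
  Visit S.
  At S: go right to H.
    At H: no left child.
    Visit H.
    At H: go right to L.
      L is a leaf — visit L.
Full in-order sequence: N, T, D, J, V, E, R, F, G, S, H, L.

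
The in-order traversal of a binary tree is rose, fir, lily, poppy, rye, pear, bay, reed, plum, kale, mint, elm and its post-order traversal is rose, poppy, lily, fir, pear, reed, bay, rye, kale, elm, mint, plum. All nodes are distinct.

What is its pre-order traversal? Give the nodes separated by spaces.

The last element of post-order is the root; it splits in-order into left and right subtrees.
Root plum: left subtree has 8 nodes {rose, fir, lily, poppy, rye, pear, bay, reed}, right has 3 {kale, mint, elm}.
  Root rye: left subtree has 4 nodes {rose, fir, lily, poppy}, right has 3 {pear, bay, reed}.
    Root fir: left subtree has 1 node {rose}, right has 2 {lily, poppy}.
      Root lily: left subtree has 0 nodes { }, right has 1 {poppy}.
    Root bay: left subtree has 1 node {pear}, right has 1 {reed}.
  Root mint: left subtree has 1 node {kale}, right has 1 {elm}.

plum rye fir rose lily poppy bay pear reed mint kale elm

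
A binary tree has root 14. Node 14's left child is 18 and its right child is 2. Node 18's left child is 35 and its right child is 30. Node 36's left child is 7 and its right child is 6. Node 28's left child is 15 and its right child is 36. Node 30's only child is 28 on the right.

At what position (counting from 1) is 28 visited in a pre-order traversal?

Pre-order visits the node, then its left subtree, then its right subtree.
Visit 14.
At 14: go left to 18.
  Visit 18.
  At 18: go left to 35.
    35 is a leaf — visit 35.
  At 18: go right to 30.
    Visit 30.
    At 30: no left child.
    At 30: go right to 28.
      Visit 28.
      At 28: go left to 15.
        15 is a leaf — visit 15.
      At 28: go right to 36.
        Visit 36.
        At 36: go left to 7.
          7 is a leaf — visit 7.
        At 36: go right to 6.
          6 is a leaf — visit 6.
At 14: go right to 2.
  2 is a leaf — visit 2.
Full pre-order sequence: 14, 18, 35, 30, 28, 15, 36, 7, 6, 2.

5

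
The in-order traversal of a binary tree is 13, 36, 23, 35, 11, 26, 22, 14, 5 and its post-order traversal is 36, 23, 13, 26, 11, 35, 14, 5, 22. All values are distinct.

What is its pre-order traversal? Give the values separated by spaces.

The last element of post-order is the root; it splits in-order into left and right subtrees.
Root 22: left subtree has 6 nodes {13, 36, 23, 35, 11, 26}, right has 2 {14, 5}.
  Root 35: left subtree has 3 nodes {13, 36, 23}, right has 2 {11, 26}.
    Root 13: left subtree has 0 nodes { }, right has 2 {36, 23}.
      Root 23: left subtree has 1 node {36}, right has 0 { }.
    Root 11: left subtree has 0 nodes { }, right has 1 {26}.
  Root 5: left subtree has 1 node {14}, right has 0 { }.

22 35 13 23 36 11 26 5 14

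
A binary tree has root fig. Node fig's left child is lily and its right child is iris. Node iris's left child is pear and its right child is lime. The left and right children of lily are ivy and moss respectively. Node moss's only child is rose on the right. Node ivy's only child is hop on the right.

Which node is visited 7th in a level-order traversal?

Level-order visits nodes level by level from the root, left to right within each level.
Level 0: fig
Level 1: lily, iris
Level 2: ivy, moss, pear, lime
Level 3: hop, rose
Full level-order sequence: fig, lily, iris, ivy, moss, pear, lime, hop, rose.

lime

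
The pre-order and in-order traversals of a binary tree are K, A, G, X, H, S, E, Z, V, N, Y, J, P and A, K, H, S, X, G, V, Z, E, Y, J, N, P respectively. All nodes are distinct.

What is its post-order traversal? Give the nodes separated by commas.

The first element of pre-order is the root; it splits in-order into left and right subtrees.
Root K: left subtree has 1 node {A}, right has 11 {H, S, X, G, V, Z, E, Y, J, N, P}.
  Root G: left subtree has 3 nodes {H, S, X}, right has 7 {V, Z, E, Y, J, N, P}.
    Root X: left subtree has 2 nodes {H, S}, right has 0 { }.
      Root H: left subtree has 0 nodes { }, right has 1 {S}.
    Root E: left subtree has 2 nodes {V, Z}, right has 4 {Y, J, N, P}.
      Root Z: left subtree has 1 node {V}, right has 0 { }.
      Root N: left subtree has 2 nodes {Y, J}, right has 1 {P}.
        Root Y: left subtree has 0 nodes { }, right has 1 {J}.

A, S, H, X, V, Z, J, Y, P, N, E, G, K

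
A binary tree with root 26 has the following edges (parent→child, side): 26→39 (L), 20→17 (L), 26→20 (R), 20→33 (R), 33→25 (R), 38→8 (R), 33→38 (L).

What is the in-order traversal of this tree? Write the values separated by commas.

39, 26, 17, 20, 38, 8, 33, 25

In-order visits the left subtree, then the node, then the right subtree.
At 26: go left to 39.
  39 is a leaf — visit 39.
Visit 26.
At 26: go right to 20.
  At 20: go left to 17.
    17 is a leaf — visit 17.
  Visit 20.
  At 20: go right to 33.
    At 33: go left to 38.
      At 38: no left child.
      Visit 38.
      At 38: go right to 8.
        8 is a leaf — visit 8.
    Visit 33.
    At 33: go right to 25.
      25 is a leaf — visit 25.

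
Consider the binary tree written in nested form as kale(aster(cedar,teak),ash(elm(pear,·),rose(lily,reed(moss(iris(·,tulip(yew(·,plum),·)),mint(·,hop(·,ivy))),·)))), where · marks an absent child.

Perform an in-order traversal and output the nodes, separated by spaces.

cedar aster teak kale pear elm ash lily rose iris yew plum tulip moss mint hop ivy reed

In-order visits the left subtree, then the node, then the right subtree.
At kale: go left to aster.
  At aster: go left to cedar.
    cedar is a leaf — visit cedar.
  Visit aster.
  At aster: go right to teak.
    teak is a leaf — visit teak.
Visit kale.
At kale: go right to ash.
  At ash: go left to elm.
    At elm: go left to pear.
      pear is a leaf — visit pear.
    Visit elm.
    At elm: no right child.
  Visit ash.
  At ash: go right to rose.
    At rose: go left to lily.
      lily is a leaf — visit lily.
    Visit rose.
    At rose: go right to reed.
      At reed: go left to moss.
        At moss: go left to iris.
          At iris: no left child.
          Visit iris.
          At iris: go right to tulip.
            At tulip: go left to yew.
              At yew: no left child.
              Visit yew.
              At yew: go right to plum.
                plum is a leaf — visit plum.
            Visit tulip.
            At tulip: no right child.
        Visit moss.
        At moss: go right to mint.
          At mint: no left child.
          Visit mint.
          At mint: go right to hop.
            At hop: no left child.
            Visit hop.
            At hop: go right to ivy.
              ivy is a leaf — visit ivy.
      Visit reed.
      At reed: no right child.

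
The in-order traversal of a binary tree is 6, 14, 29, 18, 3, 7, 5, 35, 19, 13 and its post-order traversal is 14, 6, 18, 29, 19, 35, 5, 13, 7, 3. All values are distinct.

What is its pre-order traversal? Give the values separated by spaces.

The last element of post-order is the root; it splits in-order into left and right subtrees.
Root 3: left subtree has 4 nodes {6, 14, 29, 18}, right has 5 {7, 5, 35, 19, 13}.
  Root 29: left subtree has 2 nodes {6, 14}, right has 1 {18}.
    Root 6: left subtree has 0 nodes { }, right has 1 {14}.
  Root 7: left subtree has 0 nodes { }, right has 4 {5, 35, 19, 13}.
    Root 13: left subtree has 3 nodes {5, 35, 19}, right has 0 { }.
      Root 5: left subtree has 0 nodes { }, right has 2 {35, 19}.
        Root 35: left subtree has 0 nodes { }, right has 1 {19}.

3 29 6 14 18 7 13 5 35 19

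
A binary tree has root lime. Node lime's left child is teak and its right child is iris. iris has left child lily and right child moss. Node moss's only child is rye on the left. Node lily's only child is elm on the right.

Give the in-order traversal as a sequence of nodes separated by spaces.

In-order visits the left subtree, then the node, then the right subtree.
At lime: go left to teak.
  teak is a leaf — visit teak.
Visit lime.
At lime: go right to iris.
  At iris: go left to lily.
    At lily: no left child.
    Visit lily.
    At lily: go right to elm.
      elm is a leaf — visit elm.
  Visit iris.
  At iris: go right to moss.
    At moss: go left to rye.
      rye is a leaf — visit rye.
    Visit moss.
    At moss: no right child.

teak lime lily elm iris rye moss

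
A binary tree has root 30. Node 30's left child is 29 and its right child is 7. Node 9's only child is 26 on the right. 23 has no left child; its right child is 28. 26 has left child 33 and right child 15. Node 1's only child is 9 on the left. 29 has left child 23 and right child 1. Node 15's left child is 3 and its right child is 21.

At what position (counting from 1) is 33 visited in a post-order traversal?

3

Post-order visits the left subtree, then the right subtree, then the node.
At 30: go left to 29.
  At 29: go left to 23.
    At 23: no left child.
    At 23: go right to 28.
      28 is a leaf — visit 28.
    Visit 23.
  At 29: go right to 1.
    At 1: go left to 9.
      At 9: no left child.
      At 9: go right to 26.
        At 26: go left to 33.
          33 is a leaf — visit 33.
        At 26: go right to 15.
          At 15: go left to 3.
            3 is a leaf — visit 3.
          At 15: go right to 21.
            21 is a leaf — visit 21.
          Visit 15.
        Visit 26.
      Visit 9.
    At 1: no right child.
    Visit 1.
  Visit 29.
At 30: go right to 7.
  7 is a leaf — visit 7.
Visit 30.
Full post-order sequence: 28, 23, 33, 3, 21, 15, 26, 9, 1, 29, 7, 30.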